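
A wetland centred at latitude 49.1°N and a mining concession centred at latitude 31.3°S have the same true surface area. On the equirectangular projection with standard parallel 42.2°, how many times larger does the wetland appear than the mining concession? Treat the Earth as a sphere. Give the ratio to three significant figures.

The equidistant cylindrical projection with φ₀ = 42.2° has h = 1 (meridians true) and k = cos φ₀ / cos φ along parallels.
Areal scale at 49.1°: h·k = 1.000 × 1.131 = 1.131.
Areal scale at 31.3°: h·k = 1.000 × 0.8670 = 0.8670.
Ratio = 1.131/0.8670 ≈ 1.31.

1.31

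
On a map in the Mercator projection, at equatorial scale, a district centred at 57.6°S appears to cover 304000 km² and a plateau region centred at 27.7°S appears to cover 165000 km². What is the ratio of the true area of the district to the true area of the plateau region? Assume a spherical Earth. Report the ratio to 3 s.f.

Since Mercator area scale is 1/cos²φ, the true area equals the apparent area multiplied by cos²φ.
True area of district: 304000 × cos²(57.6°) = 304000 × 0.2871 = 87280 km².
True area of plateau region: 165000 × cos²(27.7°) = 165000 × 0.7839 = 129300 km².
Ratio = 87280 / 129300 ≈ 0.675.

0.675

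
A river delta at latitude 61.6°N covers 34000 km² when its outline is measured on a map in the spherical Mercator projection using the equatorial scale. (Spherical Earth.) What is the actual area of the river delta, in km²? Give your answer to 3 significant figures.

7690 km²

The Mercator projection is conformal; its linear scale factor is the same in every direction and equals sec φ = 1/cos φ.
Areal scale = k² = sec²φ = 1/cos²(61.6°) = 1/0.4756² = 4.421.
True area = apparent / (areal scale) = 34000 / 4.421 ≈ 7690 km².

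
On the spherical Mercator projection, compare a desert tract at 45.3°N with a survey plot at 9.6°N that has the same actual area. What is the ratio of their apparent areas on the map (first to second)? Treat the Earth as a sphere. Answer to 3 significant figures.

1.96

On Mercator, area is exaggerated by sec²φ = 1/cos²φ.
At 45.3°: sec²(45.3°) = 1/0.7034² = 2.021.
At 9.6°: sec²(9.6°) = 1/0.9860² = 1.029.
Ratio = 2.021/1.029 = cos²(9.6°)/cos²(45.3°) ≈ 1.96.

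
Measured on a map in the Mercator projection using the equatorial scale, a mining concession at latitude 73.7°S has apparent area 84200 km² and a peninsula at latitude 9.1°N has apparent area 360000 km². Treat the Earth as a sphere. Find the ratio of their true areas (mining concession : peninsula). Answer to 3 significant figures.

Mercator's areal exaggeration is sec²φ; hence true area = (apparent area) · cos²φ.
True area of mining concession: 84200 × cos²(73.7°) = 84200 × 0.07877 = 6633 km².
True area of peninsula: 360000 × cos²(9.1°) = 360000 × 0.9750 = 351000 km².
Ratio = 6633 / 351000 ≈ 0.0189.

0.0189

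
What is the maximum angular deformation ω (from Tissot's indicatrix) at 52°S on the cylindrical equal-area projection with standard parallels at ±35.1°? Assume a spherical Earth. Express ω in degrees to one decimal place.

32.2°

For cylindrical equal-area with standard parallel φ₀, h = cos φ / cos φ₀ and k = cos φ₀ / cos φ, so h·k = 1.
At 52°: h = 0.7525, k = 1.329; principal scales a = 1.329, b = 0.7525.
sin(ω/2) = (a − b)/(a + b) = 0.5764/2.081 = 0.2769, so ω = 2 arcsin(0.2769) ≈ 32.2°.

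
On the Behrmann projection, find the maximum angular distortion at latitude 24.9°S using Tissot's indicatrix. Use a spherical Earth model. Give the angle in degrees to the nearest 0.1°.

5.3°

The Behrmann projection is cylindrical equal-area with φ₀ = 30°. For cylindrical equal-area with standard parallel φ₀, h = cos φ / cos φ₀ and k = cos φ₀ / cos φ, so h·k = 1.
At 24.9°: h = 1.047, k = 0.9548; principal scales a = 1.047, b = 0.9548.
sin(ω/2) = (a − b)/(a + b) = 0.09259/2.002 = 0.04624, so ω = 2 arcsin(0.04624) ≈ 5.3°.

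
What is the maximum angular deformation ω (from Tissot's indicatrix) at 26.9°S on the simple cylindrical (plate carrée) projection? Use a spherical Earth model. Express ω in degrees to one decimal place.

Plate carrée maps x = Rλ, y = Rφ. The meridian scale is h = 1 and the parallel scale is k = 1/cos φ = sec φ.
At 26.9°: h = 1.000, k = 1.121; principal scales a = 1.121, b = 1.000.
sin(ω/2) = (a − b)/(a + b) = 0.1213/2.121 = 0.05720, so ω = 2 arcsin(0.05720) ≈ 6.6°.

6.6°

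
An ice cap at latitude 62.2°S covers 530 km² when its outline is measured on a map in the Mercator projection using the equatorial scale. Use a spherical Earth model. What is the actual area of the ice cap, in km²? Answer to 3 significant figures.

Mercator is conformal, so the point scale is isotropic: h = k = sec φ = 1/cos φ.
Areal scale = k² = sec²φ = 1/cos²(62.2°) = 1/0.4664² = 4.597.
True area = apparent / (areal scale) = 530 / 4.597 ≈ 115 km².

115 km²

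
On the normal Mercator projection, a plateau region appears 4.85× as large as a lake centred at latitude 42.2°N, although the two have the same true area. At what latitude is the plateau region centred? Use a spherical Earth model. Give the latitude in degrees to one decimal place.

For equal true areas on Mercator, apparent areas scale as sec²φ, so the ratio is cos²φ₂ / cos²φ₁.
cos²φ₂ / cos²φ₁ = 4.85  ⇒  cos φ₁ = cos 42.2° / √4.85 = 0.7408/2.202 = 0.3364.
φ₁ = arccos(0.3364) ≈ 70.3°.

70.3°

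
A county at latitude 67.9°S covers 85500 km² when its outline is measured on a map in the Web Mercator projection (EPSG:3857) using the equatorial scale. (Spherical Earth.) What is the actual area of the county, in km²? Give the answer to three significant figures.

For Mercator, h = k = sec φ (a conformal cylindrical projection has a single point scale, 1/cos φ).
Areal scale = k² = sec²φ = 1/cos²(67.9°) = 1/0.3762² = 7.065.
True area = apparent / (areal scale) = 85500 / 7.065 ≈ 12100 km².

12100 km²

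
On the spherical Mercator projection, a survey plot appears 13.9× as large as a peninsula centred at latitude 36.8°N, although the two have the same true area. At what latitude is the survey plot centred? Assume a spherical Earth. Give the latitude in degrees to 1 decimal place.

On Mercator, (apparent₁)/(apparent₂) = sec²φ₁ / sec²φ₂ when true areas are equal.
cos²φ₂ / cos²φ₁ = 13.9  ⇒  cos φ₁ = cos 36.8° / √13.9 = 0.8007/3.728 = 0.2148.
φ₁ = arccos(0.2148) ≈ 77.6°.

77.6°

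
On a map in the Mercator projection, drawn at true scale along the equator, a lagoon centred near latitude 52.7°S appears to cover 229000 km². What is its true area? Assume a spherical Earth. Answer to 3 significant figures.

84100 km²

For Mercator, h = k = sec φ (a conformal cylindrical projection has a single point scale, 1/cos φ).
Areal scale = k² = sec²φ = 1/cos²(52.7°) = 1/0.6060² = 2.723.
True area = apparent / (areal scale) = 229000 / 2.723 ≈ 84100 km².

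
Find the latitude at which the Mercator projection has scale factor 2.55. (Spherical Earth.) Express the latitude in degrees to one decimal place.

Mercator scale is k = sec φ = 1/cos φ.
1/cos φ = 2.55  ⇒  cos φ = 0.3922  ⇒  φ = arccos(0.3922) ≈ 66.9°.

66.9°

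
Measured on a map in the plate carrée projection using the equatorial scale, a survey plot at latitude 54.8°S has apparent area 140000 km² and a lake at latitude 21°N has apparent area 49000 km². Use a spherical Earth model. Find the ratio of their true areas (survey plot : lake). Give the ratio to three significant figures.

1.76

Plate carrée has h = 1 and k = sec φ, giving areal scale sec φ; true area = (apparent area) · cos φ.
True area of survey plot: 140000 × cos(54.8°) = 140000 × 0.5764 = 80700 km².
True area of lake: 49000 × cos(21°) = 49000 × 0.9336 = 45750 km².
Ratio = 80700 / 45750 ≈ 1.76.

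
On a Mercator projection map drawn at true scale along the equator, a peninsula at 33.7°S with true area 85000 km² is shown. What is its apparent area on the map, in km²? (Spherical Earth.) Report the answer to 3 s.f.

For Mercator, h = k = sec φ (a conformal cylindrical projection has a single point scale, 1/cos φ).
Areal scale = k² = sec²φ = 1/cos²(33.7°) = 1/0.8320² = 1.445.
Apparent area = 85000 × 1.445 ≈ 123000 km².

123000 km²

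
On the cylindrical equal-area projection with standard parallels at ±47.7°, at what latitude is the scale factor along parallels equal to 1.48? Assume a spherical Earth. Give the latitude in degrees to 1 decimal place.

63.0°

For cylindrical equal-area with standard parallel φ₀, h = cos φ / cos φ₀ and k = cos φ₀ / cos φ, so h·k = 1.
k = cos φ₀ / cos φ = 1.48  ⇒  cos φ = cos 47.7° / 1.48 = 0.4547.
φ = arccos(0.4547) ≈ 63.0°.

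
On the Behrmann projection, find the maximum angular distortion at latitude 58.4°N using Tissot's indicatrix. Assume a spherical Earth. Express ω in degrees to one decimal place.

Behrmann is a cylindrical equal-area projection with standard parallels at ±30°. A cylindrical equal-area projection with standard parallel φ₀ has meridian scale h = cos φ / cos φ₀ and parallel scale k = cos φ₀ / cos φ (so areas are preserved, h·k = 1).
At 58.4°: h = 0.6050, k = 1.653; principal scales a = 1.653, b = 0.6050.
sin(ω/2) = (a − b)/(a + b) = 1.048/2.258 = 0.4640, so ω = 2 arcsin(0.4640) ≈ 55.3°.

55.3°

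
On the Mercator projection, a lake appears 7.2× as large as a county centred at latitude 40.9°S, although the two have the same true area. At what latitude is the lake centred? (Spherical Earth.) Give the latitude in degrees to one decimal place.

73.6°

For equal true areas on Mercator, apparent areas scale as sec²φ, so the ratio is cos²φ₂ / cos²φ₁.
cos²φ₂ / cos²φ₁ = 7.2  ⇒  cos φ₁ = cos 40.9° / √7.2 = 0.7559/2.683 = 0.2817.
φ₁ = arccos(0.2817) ≈ 73.6°.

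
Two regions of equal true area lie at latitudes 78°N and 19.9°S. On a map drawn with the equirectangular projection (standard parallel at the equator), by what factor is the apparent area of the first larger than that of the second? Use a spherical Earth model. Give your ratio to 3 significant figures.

4.52

Plate carrée maps x = Rλ, y = Rφ. The meridian scale is h = 1 and the parallel scale is k = 1/cos φ = sec φ.
Areal scale at 78°: h·k = 1.000 × 4.810 = 4.810.
Areal scale at 19.9°: h·k = 1.000 × 1.064 = 1.064.
Ratio = 4.810/1.064 ≈ 4.52.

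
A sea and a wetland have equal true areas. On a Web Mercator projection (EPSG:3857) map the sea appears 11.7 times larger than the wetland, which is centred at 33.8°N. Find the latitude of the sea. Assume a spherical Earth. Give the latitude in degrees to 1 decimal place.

For equal true areas on Mercator, apparent areas scale as sec²φ, so the ratio is cos²φ₂ / cos²φ₁.
cos²φ₂ / cos²φ₁ = 11.7  ⇒  cos φ₁ = cos 33.8° / √11.7 = 0.8310/3.421 = 0.2429.
φ₁ = arccos(0.2429) ≈ 75.9°.

75.9°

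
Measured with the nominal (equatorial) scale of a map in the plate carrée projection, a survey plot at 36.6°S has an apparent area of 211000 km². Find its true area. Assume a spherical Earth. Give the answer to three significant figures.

169000 km²

Plate carrée maps x = Rλ, y = Rφ. The meridian scale is h = 1 and the parallel scale is k = 1/cos φ = sec φ.
Areal scale = h·k = 1 × sec φ; at 36.6°, h = 1.000, k = 1.246, so h·k = 1.246.
True area = apparent / (areal scale) = 211000 / 1.246 ≈ 169000 km².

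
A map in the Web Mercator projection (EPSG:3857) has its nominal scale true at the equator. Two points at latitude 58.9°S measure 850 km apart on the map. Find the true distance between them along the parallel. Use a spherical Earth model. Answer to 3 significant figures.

For Mercator, h = k = sec φ (a conformal cylindrical projection has a single point scale, 1/cos φ).
Along the parallel at 58.9°, map distances are exaggerated by k = sec 58.9° = 1.936.
True distance = 850 / 1.936 = 850 × cos 58.9° ≈ 439 km.

439 km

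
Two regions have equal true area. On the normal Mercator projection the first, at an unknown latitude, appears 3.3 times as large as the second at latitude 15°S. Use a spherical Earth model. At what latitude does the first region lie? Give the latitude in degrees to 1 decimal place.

57.9°

On Mercator, (apparent₁)/(apparent₂) = sec²φ₁ / sec²φ₂ when true areas are equal.
cos²φ₂ / cos²φ₁ = 3.3  ⇒  cos φ₁ = cos 15° / √3.3 = 0.9659/1.817 = 0.5317.
φ₁ = arccos(0.5317) ≈ 57.9°.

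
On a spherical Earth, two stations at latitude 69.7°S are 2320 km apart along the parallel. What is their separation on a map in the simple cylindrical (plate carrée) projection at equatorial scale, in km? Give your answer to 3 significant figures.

6690 km

Plate carrée maps x = Rλ, y = Rφ. The meridian scale is h = 1 and the parallel scale is k = 1/cos φ = sec φ.
Along the parallel, k = sec 69.7° = 1/0.3469 = 2.882.
Map distance = 2320 × 2.882 ≈ 6690 km.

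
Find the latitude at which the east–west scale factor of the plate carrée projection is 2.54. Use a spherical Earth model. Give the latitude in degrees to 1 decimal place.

Plate carrée: h = 1, k = sec φ along parallels.
sec φ = 2.54  ⇒  cos φ = 0.3937  ⇒  φ ≈ 66.8°.

66.8°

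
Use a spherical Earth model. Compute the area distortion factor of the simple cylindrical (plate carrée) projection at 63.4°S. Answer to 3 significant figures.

2.23

Plate carrée maps x = Rλ, y = Rφ. The meridian scale is h = 1 and the parallel scale is k = 1/cos φ = sec φ.
Areal scale = h·k = 1 × sec φ; at 63.4°, h = 1.000, k = 2.233, so h·k = 2.233.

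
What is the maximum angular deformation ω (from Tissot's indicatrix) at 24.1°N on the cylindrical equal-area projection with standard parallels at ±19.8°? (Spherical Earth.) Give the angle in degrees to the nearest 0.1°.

Cylindrical equal-area (φ₀ = 19.8°): h = cos φ / cos 19.8° along meridians, k = cos 19.8° / cos φ along parallels; h·k = 1.
At 24.1°: h = 0.9702, k = 1.031; principal scales a = 1.031, b = 0.9702.
sin(ω/2) = (a − b)/(a + b) = 0.06053/2.001 = 0.03025, so ω = 2 arcsin(0.03025) ≈ 3.5°.

3.5°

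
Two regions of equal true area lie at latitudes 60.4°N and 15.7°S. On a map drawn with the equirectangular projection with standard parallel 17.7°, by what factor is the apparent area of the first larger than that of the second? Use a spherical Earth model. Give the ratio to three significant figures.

The equidistant cylindrical projection with φ₀ = 17.7° has h = 1 (meridians true) and k = cos φ₀ / cos φ along parallels.
Areal scale at 60.4°: h·k = 1.000 × 1.929 = 1.929.
Areal scale at 15.7°: h·k = 1.000 × 0.9896 = 0.9896.
Ratio = 1.929/0.9896 ≈ 1.95.

1.95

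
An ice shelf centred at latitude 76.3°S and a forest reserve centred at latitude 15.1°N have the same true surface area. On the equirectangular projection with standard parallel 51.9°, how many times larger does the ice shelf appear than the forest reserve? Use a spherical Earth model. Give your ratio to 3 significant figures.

In the equirectangular projection with standard parallel φ₀ = 51.9° (x = Rλ cos φ₀, y = Rφ), meridians are true-scale (h = 1) and the parallel scale is k = cos φ₀ / cos φ.
Areal scale at 76.3°: h·k = 1.000 × 2.605 = 2.605.
Areal scale at 15.1°: h·k = 1.000 × 0.6391 = 0.6391.
Ratio = 2.605/0.6391 ≈ 4.08.

4.08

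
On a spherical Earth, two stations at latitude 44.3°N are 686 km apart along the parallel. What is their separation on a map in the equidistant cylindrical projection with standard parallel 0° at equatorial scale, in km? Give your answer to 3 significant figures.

In the plate carrée (x = Rλ, y = Rφ), meridians are true-scale (h = 1) and parallels are stretched by k = sec φ.
Along the parallel, k = sec 44.3° = 1/0.7157 = 1.397.
Map distance = 686 × 1.397 ≈ 959 km.

959 km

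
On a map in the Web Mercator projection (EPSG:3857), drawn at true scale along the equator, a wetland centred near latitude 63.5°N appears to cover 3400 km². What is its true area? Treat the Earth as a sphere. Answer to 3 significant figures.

Mercator is conformal, so the point scale is isotropic: h = k = sec φ = 1/cos φ.
Areal scale = k² = sec²φ = 1/cos²(63.5°) = 1/0.4462² = 5.023.
True area = apparent / (areal scale) = 3400 / 5.023 ≈ 677 km².

677 km²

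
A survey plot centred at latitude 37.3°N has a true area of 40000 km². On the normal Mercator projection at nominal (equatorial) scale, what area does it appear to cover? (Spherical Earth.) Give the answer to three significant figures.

For Mercator, h = k = sec φ (a conformal cylindrical projection has a single point scale, 1/cos φ).
Areal scale = k² = sec²φ = 1/cos²(37.3°) = 1/0.7955² = 1.580.
Apparent area = 40000 × 1.580 ≈ 63200 km².

63200 km²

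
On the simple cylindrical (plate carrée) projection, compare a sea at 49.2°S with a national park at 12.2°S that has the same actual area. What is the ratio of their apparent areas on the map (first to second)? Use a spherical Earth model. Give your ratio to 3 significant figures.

For the equirectangular projection with φ₀ = 0 (plate carrée), h = 1 along meridians and k = sec φ along parallels.
Areal scale at 49.2°: h·k = 1.000 × 1.530 = 1.530.
Areal scale at 12.2°: h·k = 1.000 × 1.023 = 1.023.
Ratio = 1.530/1.023 ≈ 1.50.

1.50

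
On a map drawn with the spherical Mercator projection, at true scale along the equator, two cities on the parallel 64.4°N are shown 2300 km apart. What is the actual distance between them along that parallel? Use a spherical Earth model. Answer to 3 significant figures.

Mercator is conformal, so the point scale is isotropic: h = k = sec φ = 1/cos φ.
Along the parallel at 64.4°, map distances are exaggerated by k = sec 64.4° = 2.314.
True distance = 2300 / 2.314 = 2300 × cos 64.4° ≈ 994 km.

994 km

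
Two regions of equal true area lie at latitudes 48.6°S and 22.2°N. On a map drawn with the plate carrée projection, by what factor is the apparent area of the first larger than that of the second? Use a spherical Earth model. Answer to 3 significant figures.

1.40

Plate carrée maps x = Rλ, y = Rφ. The meridian scale is h = 1 and the parallel scale is k = 1/cos φ = sec φ.
Areal scale at 48.6°: h·k = 1.000 × 1.512 = 1.512.
Areal scale at 22.2°: h·k = 1.000 × 1.080 = 1.080.
Ratio = 1.512/1.080 ≈ 1.40.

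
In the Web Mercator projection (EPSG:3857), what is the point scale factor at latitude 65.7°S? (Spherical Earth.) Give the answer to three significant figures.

The Mercator projection is conformal; its linear scale factor is the same in every direction and equals sec φ = 1/cos φ.
k = 1/cos 65.7° = 1/0.4115 = 2.430.

2.43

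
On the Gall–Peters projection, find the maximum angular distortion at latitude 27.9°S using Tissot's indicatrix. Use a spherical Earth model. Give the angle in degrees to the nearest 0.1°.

25.3°

Gall–Peters is a cylindrical equal-area projection with standard parallels at ±45°. Cylindrical equal-area (φ₀ = 45°): h = cos φ / cos 45° along meridians, k = cos 45° / cos φ along parallels; h·k = 1.
At 27.9°: h = 1.250, k = 0.8001; principal scales a = 1.250, b = 0.8001.
sin(ω/2) = (a − b)/(a + b) = 0.4497/2.050 = 0.2194, so ω = 2 arcsin(0.2194) ≈ 25.3°.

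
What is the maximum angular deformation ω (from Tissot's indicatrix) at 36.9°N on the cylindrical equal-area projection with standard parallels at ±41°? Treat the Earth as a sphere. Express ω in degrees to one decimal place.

6.6°

For cylindrical equal-area with standard parallel φ₀, h = cos φ / cos φ₀ and k = cos φ₀ / cos φ, so h·k = 1.
At 36.9°: h = 1.060, k = 0.9438; principal scales a = 1.060, b = 0.9438.
sin(ω/2) = (a − b)/(a + b) = 0.1158/2.003 = 0.05782, so ω = 2 arcsin(0.05782) ≈ 6.6°.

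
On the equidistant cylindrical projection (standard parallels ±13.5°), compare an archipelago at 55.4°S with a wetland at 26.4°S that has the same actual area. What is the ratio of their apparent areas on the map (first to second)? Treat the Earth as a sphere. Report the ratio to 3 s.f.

1.58

In the equirectangular projection with standard parallel φ₀ = 13.5° (x = Rλ cos φ₀, y = Rφ), meridians are true-scale (h = 1) and the parallel scale is k = cos φ₀ / cos φ.
Areal scale at 55.4°: h·k = 1.000 × 1.712 = 1.712.
Areal scale at 26.4°: h·k = 1.000 × 1.086 = 1.086.
Ratio = 1.712/1.086 ≈ 1.58.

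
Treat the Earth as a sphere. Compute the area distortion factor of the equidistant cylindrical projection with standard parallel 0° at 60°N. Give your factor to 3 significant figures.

In the plate carrée (x = Rλ, y = Rφ), meridians are true-scale (h = 1) and parallels are stretched by k = sec φ.
Areal scale = h·k = 1 × sec φ; at 60°, h = 1.000, k = 2.000, so h·k = 2.000.

2.00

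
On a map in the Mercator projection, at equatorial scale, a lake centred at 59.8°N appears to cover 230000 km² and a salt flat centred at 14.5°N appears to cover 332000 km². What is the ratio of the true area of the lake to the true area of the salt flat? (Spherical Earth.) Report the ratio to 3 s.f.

Since Mercator area scale is 1/cos²φ, the true area equals the apparent area multiplied by cos²φ.
True area of lake: 230000 × cos²(59.8°) = 230000 × 0.2530 = 58200 km².
True area of salt flat: 332000 × cos²(14.5°) = 332000 × 0.9373 = 311200 km².
Ratio = 58200 / 311200 ≈ 0.187.

0.187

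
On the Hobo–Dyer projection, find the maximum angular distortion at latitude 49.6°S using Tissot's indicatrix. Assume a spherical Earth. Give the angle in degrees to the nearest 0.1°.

23.0°

Hobo–Dyer is a cylindrical equal-area projection with standard parallels at ±37.5°. Cylindrical equal-area (φ₀ = 37.5°): h = cos φ / cos 37.5° along meridians, k = cos 37.5° / cos φ along parallels; h·k = 1.
At 49.6°: h = 0.8169, k = 1.224; principal scales a = 1.224, b = 0.8169.
sin(ω/2) = (a − b)/(a + b) = 0.4071/2.041 = 0.1995, so ω = 2 arcsin(0.1995) ≈ 23.0°.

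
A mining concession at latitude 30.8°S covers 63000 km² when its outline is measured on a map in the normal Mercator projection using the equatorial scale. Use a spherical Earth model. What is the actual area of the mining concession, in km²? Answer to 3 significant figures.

46500 km²

For Mercator, h = k = sec φ (a conformal cylindrical projection has a single point scale, 1/cos φ).
Areal scale = k² = sec²φ = 1/cos²(30.8°) = 1/0.8590² = 1.355.
True area = apparent / (areal scale) = 63000 / 1.355 ≈ 46500 km².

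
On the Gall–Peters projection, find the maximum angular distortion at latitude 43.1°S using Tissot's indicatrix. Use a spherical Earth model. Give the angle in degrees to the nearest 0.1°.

3.7°

The Gall–Peters projection is cylindrical equal-area with φ₀ = 45°. A cylindrical equal-area projection with standard parallel φ₀ has meridian scale h = cos φ / cos φ₀ and parallel scale k = cos φ₀ / cos φ (so areas are preserved, h·k = 1).
At 43.1°: h = 1.033, k = 0.9684; principal scales a = 1.033, b = 0.9684.
sin(ω/2) = (a − b)/(a + b) = 0.06418/2.001 = 0.03207, so ω = 2 arcsin(0.03207) ≈ 3.7°.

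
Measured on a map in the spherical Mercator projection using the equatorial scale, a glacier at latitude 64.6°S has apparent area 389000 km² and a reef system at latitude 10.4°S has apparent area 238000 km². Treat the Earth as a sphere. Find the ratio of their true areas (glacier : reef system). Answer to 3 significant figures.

Since Mercator area scale is 1/cos²φ, the true area equals the apparent area multiplied by cos²φ.
True area of glacier: 389000 × cos²(64.6°) = 389000 × 0.1840 = 71570 km².
True area of reef system: 238000 × cos²(10.4°) = 238000 × 0.9674 = 230200 km².
Ratio = 71570 / 230200 ≈ 0.311.

0.311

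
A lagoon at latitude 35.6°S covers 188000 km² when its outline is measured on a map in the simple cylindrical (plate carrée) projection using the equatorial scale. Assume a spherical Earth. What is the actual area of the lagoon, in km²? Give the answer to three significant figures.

In the plate carrée (x = Rλ, y = Rφ), meridians are true-scale (h = 1) and parallels are stretched by k = sec φ.
Areal scale = h·k = 1 × sec φ; at 35.6°, h = 1.000, k = 1.230, so h·k = 1.230.
True area = apparent / (areal scale) = 188000 / 1.230 ≈ 153000 km².

153000 km²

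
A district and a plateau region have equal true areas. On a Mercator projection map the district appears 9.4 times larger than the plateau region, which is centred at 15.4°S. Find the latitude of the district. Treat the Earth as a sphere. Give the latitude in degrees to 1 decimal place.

71.7°

For equal true areas on Mercator, apparent areas scale as sec²φ, so the ratio is cos²φ₂ / cos²φ₁.
cos²φ₂ / cos²φ₁ = 9.4  ⇒  cos φ₁ = cos 15.4° / √9.4 = 0.9641/3.066 = 0.3145.
φ₁ = arccos(0.3145) ≈ 71.7°.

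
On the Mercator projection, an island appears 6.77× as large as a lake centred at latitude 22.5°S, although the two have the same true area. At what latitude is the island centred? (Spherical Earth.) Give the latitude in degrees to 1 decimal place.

For equal true areas on Mercator, apparent areas scale as sec²φ, so the ratio is cos²φ₂ / cos²φ₁.
cos²φ₂ / cos²φ₁ = 6.77  ⇒  cos φ₁ = cos 22.5° / √6.77 = 0.9239/2.602 = 0.3551.
φ₁ = arccos(0.3551) ≈ 69.2°.

69.2°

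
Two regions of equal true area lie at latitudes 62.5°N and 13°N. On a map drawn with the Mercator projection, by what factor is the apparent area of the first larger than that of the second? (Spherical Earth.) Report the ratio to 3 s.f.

4.45

On Mercator, area is exaggerated by sec²φ = 1/cos²φ.
At 62.5°: sec²(62.5°) = 1/0.4617² = 4.690.
At 13°: sec²(13°) = 1/0.9744² = 1.053.
Ratio = 4.690/1.053 = cos²(13°)/cos²(62.5°) ≈ 4.45.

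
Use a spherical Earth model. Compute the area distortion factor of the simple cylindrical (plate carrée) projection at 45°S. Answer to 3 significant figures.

1.41

For the equirectangular projection with φ₀ = 0 (plate carrée), h = 1 along meridians and k = sec φ along parallels.
Areal scale = h·k = 1 × sec φ; at 45°, h = 1.000, k = 1.414, so h·k = 1.414.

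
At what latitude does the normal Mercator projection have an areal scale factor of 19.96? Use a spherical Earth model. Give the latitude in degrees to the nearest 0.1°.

77.1°

Mercator areal scale is sec²φ.
sec²φ = 19.96  ⇒  cos²φ = 0.05010  ⇒  cos φ = 0.2238.
φ = arccos(0.2238) ≈ 77.1°.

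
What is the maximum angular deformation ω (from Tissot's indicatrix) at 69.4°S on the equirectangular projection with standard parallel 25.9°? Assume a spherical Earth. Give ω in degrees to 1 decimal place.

51.9°

With standard parallel φ₀ = 25.9°, the equirectangular projection gives x = Rλ cos φ₀, y = Rφ, so h = 1 and k = cos 25.9° / cos φ.
At 69.4°: h = 1.000, k = 2.557; principal scales a = 2.557, b = 1.000.
sin(ω/2) = (a − b)/(a + b) = 1.557/3.557 = 0.4377, so ω = 2 arcsin(0.4377) ≈ 51.9°.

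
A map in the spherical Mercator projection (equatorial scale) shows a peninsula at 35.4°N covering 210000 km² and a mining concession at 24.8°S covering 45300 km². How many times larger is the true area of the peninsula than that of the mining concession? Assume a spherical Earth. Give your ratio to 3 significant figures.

3.74

Mercator's areal exaggeration is sec²φ; hence true area = (apparent area) · cos²φ.
True area of peninsula: 210000 × cos²(35.4°) = 210000 × 0.6644 = 139500 km².
True area of mining concession: 45300 × cos²(24.8°) = 45300 × 0.8241 = 37330 km².
Ratio = 139500 / 37330 ≈ 3.74.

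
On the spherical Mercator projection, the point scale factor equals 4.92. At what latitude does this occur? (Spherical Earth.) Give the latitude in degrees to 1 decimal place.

78.3°

Mercator scale is k = sec φ = 1/cos φ.
1/cos φ = 4.92  ⇒  cos φ = 0.2033  ⇒  φ = arccos(0.2033) ≈ 78.3°.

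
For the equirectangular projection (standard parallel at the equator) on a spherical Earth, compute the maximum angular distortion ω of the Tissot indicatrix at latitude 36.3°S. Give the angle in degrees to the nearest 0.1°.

12.3°

In the plate carrée (x = Rλ, y = Rφ), meridians are true-scale (h = 1) and parallels are stretched by k = sec φ.
At 36.3°: h = 1.000, k = 1.241; principal scales a = 1.241, b = 1.000.
sin(ω/2) = (a − b)/(a + b) = 0.2408/2.241 = 0.1075, so ω = 2 arcsin(0.1075) ≈ 12.3°.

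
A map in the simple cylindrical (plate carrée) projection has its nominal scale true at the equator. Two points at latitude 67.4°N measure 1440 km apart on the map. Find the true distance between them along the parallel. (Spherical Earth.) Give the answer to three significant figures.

Plate carrée maps x = Rλ, y = Rφ. The meridian scale is h = 1 and the parallel scale is k = 1/cos φ = sec φ.
Along the parallel at 67.4°, map distances are exaggerated by k = sec 67.4° = 2.602.
True distance = 1440 / 2.602 = 1440 × cos 67.4° ≈ 553 km.

553 km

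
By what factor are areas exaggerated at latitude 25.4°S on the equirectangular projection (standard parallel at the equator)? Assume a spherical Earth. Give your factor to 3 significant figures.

For the equirectangular projection with φ₀ = 0 (plate carrée), h = 1 along meridians and k = sec φ along parallels.
Areal scale = h·k = 1 × sec φ; at 25.4°, h = 1.000, k = 1.107, so h·k = 1.107.

1.11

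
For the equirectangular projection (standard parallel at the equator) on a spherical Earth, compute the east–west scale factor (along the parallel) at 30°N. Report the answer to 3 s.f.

1.15

For the equirectangular projection with φ₀ = 0 (plate carrée), h = 1 along meridians and k = sec φ along parallels.
k = 1/cos 30° = 1/0.8660 = 1.155.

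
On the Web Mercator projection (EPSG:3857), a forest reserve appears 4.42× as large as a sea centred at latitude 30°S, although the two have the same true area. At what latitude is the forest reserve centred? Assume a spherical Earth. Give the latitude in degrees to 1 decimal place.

65.7°

For equal true areas on Mercator, apparent areas scale as sec²φ, so the ratio is cos²φ₂ / cos²φ₁.
cos²φ₂ / cos²φ₁ = 4.42  ⇒  cos φ₁ = cos 30° / √4.42 = 0.8660/2.102 = 0.4119.
φ₁ = arccos(0.4119) ≈ 65.7°.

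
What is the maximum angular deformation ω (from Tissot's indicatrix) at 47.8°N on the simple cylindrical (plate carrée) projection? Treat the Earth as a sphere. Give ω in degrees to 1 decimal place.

Plate carrée maps x = Rλ, y = Rφ. The meridian scale is h = 1 and the parallel scale is k = 1/cos φ = sec φ.
At 47.8°: h = 1.000, k = 1.489; principal scales a = 1.489, b = 1.000.
sin(ω/2) = (a − b)/(a + b) = 0.4887/2.489 = 0.1964, so ω = 2 arcsin(0.1964) ≈ 22.6°.

22.6°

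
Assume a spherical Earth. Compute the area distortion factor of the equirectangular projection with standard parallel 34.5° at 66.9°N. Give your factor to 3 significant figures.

The equidistant cylindrical projection with φ₀ = 34.5° has h = 1 (meridians true) and k = cos φ₀ / cos φ along parallels.
Areal scale = h·k = 1 × cos φ₀ / cos φ; at 66.9°, h = 1.000, k = 2.101, so h·k = 2.101.

2.10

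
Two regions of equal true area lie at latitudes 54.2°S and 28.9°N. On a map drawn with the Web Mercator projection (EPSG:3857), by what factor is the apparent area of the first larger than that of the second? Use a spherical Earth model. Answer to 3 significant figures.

Mercator is conformal with k = sec φ, so areal scale = k² = sec²φ.
At 54.2°: sec²(54.2°) = 1/0.5850² = 2.922.
At 28.9°: sec²(28.9°) = 1/0.8755² = 1.305.
Ratio = 2.922/1.305 = cos²(28.9°)/cos²(54.2°) ≈ 2.24.

2.24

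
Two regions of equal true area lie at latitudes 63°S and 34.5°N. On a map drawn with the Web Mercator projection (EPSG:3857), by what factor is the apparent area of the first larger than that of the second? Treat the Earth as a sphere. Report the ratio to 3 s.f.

3.30

On Mercator, area is exaggerated by sec²φ = 1/cos²φ.
At 63°: sec²(63°) = 1/0.4540² = 4.852.
At 34.5°: sec²(34.5°) = 1/0.8241² = 1.472.
Ratio = 4.852/1.472 = cos²(34.5°)/cos²(63°) ≈ 3.30.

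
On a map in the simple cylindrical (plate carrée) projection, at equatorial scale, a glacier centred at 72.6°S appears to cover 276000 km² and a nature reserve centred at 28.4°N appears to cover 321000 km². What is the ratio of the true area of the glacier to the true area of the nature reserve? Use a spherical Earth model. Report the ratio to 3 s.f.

On the plate carrée, areal scale = h·k = 1 × sec φ, so true area = apparent × cos φ.
True area of glacier: 276000 × cos(72.6°) = 276000 × 0.2990 = 82540 km².
True area of nature reserve: 321000 × cos(28.4°) = 321000 × 0.8796 = 282400 km².
Ratio = 82540 / 282400 ≈ 0.292.

0.292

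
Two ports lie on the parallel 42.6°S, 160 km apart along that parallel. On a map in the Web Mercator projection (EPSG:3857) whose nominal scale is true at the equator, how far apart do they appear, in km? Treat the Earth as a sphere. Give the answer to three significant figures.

217 km

The Mercator projection is conformal; its linear scale factor is the same in every direction and equals sec φ = 1/cos φ.
Along the parallel, k = sec 42.6° = 1/0.7361 = 1.359.
Map distance = 160 × 1.359 ≈ 217 km.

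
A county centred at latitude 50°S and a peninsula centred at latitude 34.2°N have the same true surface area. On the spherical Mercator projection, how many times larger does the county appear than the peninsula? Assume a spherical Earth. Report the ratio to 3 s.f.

Mercator is conformal with k = sec φ, so areal scale = k² = sec²φ.
At 50°: sec²(50°) = 1/0.6428² = 2.420.
At 34.2°: sec²(34.2°) = 1/0.8271² = 1.462.
Ratio = 2.420/1.462 = cos²(34.2°)/cos²(50°) ≈ 1.66.

1.66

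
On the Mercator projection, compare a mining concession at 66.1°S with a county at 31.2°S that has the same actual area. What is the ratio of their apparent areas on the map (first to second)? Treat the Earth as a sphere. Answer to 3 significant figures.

4.46

Mercator is conformal with k = sec φ, so areal scale = k² = sec²φ.
At 66.1°: sec²(66.1°) = 1/0.4051² = 6.092.
At 31.2°: sec²(31.2°) = 1/0.8554² = 1.367.
Ratio = 6.092/1.367 = cos²(31.2°)/cos²(66.1°) ≈ 4.46.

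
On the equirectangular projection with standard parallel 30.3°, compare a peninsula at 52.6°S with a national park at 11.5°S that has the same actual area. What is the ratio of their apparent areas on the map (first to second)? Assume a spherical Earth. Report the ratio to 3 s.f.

1.61

With standard parallel φ₀ = 30.3°, the equirectangular projection gives x = Rλ cos φ₀, y = Rφ, so h = 1 and k = cos 30.3° / cos φ.
Areal scale at 52.6°: h·k = 1.000 × 1.422 = 1.422.
Areal scale at 11.5°: h·k = 1.000 × 0.8811 = 0.8811.
Ratio = 1.422/0.8811 ≈ 1.61.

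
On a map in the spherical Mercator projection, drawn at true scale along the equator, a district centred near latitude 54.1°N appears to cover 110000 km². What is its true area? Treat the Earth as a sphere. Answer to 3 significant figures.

37800 km²

For Mercator, h = k = sec φ (a conformal cylindrical projection has a single point scale, 1/cos φ).
Areal scale = k² = sec²φ = 1/cos²(54.1°) = 1/0.5864² = 2.908.
True area = apparent / (areal scale) = 110000 / 2.908 ≈ 37800 km².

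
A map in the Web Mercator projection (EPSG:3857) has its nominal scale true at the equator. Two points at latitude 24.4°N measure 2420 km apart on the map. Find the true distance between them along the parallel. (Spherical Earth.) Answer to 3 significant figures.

The Mercator projection is conformal; its linear scale factor is the same in every direction and equals sec φ = 1/cos φ.
Along the parallel at 24.4°, map distances are exaggerated by k = sec 24.4° = 1.098.
True distance = 2420 / 1.098 = 2420 × cos 24.4° ≈ 2200 km.

2200 km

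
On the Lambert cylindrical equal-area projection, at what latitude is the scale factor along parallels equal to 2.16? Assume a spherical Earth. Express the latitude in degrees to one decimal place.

62.4°

The Lambert cylindrical equal-area projection is the cylindrical equal-area projection with its standard parallel at the equator (φ₀ = 0). Cylindrical equal-area (φ₀ = 0°): h = cos φ / cos 0° along meridians, k = cos 0° / cos φ along parallels; h·k = 1.
k = cos φ₀ / cos φ = 2.16  ⇒  cos φ = cos 0° / 2.16 = 0.4630.
φ = arccos(0.4630) ≈ 62.4°.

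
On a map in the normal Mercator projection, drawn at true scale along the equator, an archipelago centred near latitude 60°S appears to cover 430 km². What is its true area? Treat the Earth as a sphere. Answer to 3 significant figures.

108 km²

Mercator is conformal, so the point scale is isotropic: h = k = sec φ = 1/cos φ.
Areal scale = k² = sec²φ = 1/cos²(60°) = 1/0.5000² = 4.000.
True area = apparent / (areal scale) = 430 / 4.000 ≈ 108 km².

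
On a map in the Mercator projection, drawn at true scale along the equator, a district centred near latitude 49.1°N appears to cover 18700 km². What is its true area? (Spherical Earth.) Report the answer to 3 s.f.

For Mercator, h = k = sec φ (a conformal cylindrical projection has a single point scale, 1/cos φ).
Areal scale = k² = sec²φ = 1/cos²(49.1°) = 1/0.6547² = 2.333.
True area = apparent / (areal scale) = 18700 / 2.333 ≈ 8020 km².

8020 km²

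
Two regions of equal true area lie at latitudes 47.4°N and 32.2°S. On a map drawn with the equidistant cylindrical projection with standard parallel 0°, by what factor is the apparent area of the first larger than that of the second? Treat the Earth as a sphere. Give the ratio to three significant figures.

Plate carrée maps x = Rλ, y = Rφ. The meridian scale is h = 1 and the parallel scale is k = 1/cos φ = sec φ.
Areal scale at 47.4°: h·k = 1.000 × 1.477 = 1.477.
Areal scale at 32.2°: h·k = 1.000 × 1.182 = 1.182.
Ratio = 1.477/1.182 ≈ 1.25.

1.25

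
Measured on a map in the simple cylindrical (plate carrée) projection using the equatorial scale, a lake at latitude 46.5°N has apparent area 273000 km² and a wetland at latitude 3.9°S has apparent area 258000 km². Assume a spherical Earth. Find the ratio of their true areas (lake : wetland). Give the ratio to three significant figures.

Plate carrée has h = 1 and k = sec φ, giving areal scale sec φ; true area = (apparent area) · cos φ.
True area of lake: 273000 × cos(46.5°) = 273000 × 0.6884 = 187900 km².
True area of wetland: 258000 × cos(3.9°) = 258000 × 0.9977 = 257400 km².
Ratio = 187900 / 257400 ≈ 0.730.

0.730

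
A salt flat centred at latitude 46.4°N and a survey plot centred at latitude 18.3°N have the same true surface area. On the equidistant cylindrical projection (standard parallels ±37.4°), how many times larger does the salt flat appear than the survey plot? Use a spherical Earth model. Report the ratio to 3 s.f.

With standard parallel φ₀ = 37.4°, the equirectangular projection gives x = Rλ cos φ₀, y = Rφ, so h = 1 and k = cos 37.4° / cos φ.
Areal scale at 46.4°: h·k = 1.000 × 1.152 = 1.152.
Areal scale at 18.3°: h·k = 1.000 × 0.8367 = 0.8367.
Ratio = 1.152/0.8367 ≈ 1.38.

1.38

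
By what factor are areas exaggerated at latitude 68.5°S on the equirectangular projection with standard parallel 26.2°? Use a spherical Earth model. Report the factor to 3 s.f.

2.45

In the equirectangular projection with standard parallel φ₀ = 26.2° (x = Rλ cos φ₀, y = Rφ), meridians are true-scale (h = 1) and the parallel scale is k = cos φ₀ / cos φ.
Areal scale = h·k = 1 × cos φ₀ / cos φ; at 68.5°, h = 1.000, k = 2.448, so h·k = 2.448.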